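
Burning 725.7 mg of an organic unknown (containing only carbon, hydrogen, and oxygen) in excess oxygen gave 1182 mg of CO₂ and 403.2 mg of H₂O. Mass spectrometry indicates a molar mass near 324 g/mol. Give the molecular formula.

C12H20O10

mol C = 1.182 g CO₂ ÷ 44.009 g/mol = 0.026858 mol
mol H = 2 × 0.4032 g H₂O ÷ 18.015 g/mol = 0.044763 mol
mass O = 0.7257 − (0.32259 + 0.045121) = 0.35799 g → mol O = 0.35799 ÷ 15.999 = 0.022376 mol
Divide by the smallest (0.022376 mol): C 1.200, H 2.001, O 1.000
Multiplying each by 5 gives whole numbers: C 6.00, H 10.00, O 5.00
Empirical formula: C6H10O5
Empirical-formula mass = 162.14 g/mol; 324 ÷ 162.14 ≈ 2, so the molecular formula is C12H20O10.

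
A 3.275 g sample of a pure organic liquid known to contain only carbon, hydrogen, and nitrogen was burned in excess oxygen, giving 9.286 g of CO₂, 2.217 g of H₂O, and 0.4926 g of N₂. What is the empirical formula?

mol C = 9.286 g CO₂ ÷ 44.009 g/mol = 0.21100 mol
mol H = 2 × 2.217 g H₂O ÷ 18.015 g/mol = 0.24613 mol
mol N = 2 × 0.4926 g N₂ ÷ 28.014 g/mol = 0.035168 mol
Divide by the smallest (0.035168 mol): C 6.000, H 6.999, N 1.000

C6H7N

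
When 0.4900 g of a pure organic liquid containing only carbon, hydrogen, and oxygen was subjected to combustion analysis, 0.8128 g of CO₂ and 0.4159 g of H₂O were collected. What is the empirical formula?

mol C = 0.8128 g CO₂ ÷ 44.009 g/mol = 0.018469 mol
mol H = 2 × 0.4159 g H₂O ÷ 18.015 g/mol = 0.046173 mol
mass O = 0.4900 − (0.22183 + 0.046542) = 0.22163 g → mol O = 0.22163 ÷ 15.999 = 0.013853 mol
Divide by the smallest (0.013853 mol): C 1.333, H 3.333, O 1.000
Multiplying each by 3 gives whole numbers: C 4.00, H 10.00, O 3.00

C4H10O3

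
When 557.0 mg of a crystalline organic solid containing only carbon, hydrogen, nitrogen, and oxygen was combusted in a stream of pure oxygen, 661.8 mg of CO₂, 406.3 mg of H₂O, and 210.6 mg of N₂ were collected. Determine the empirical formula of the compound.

C2H6N2O

mol C = 0.6618 g CO₂ ÷ 44.009 g/mol = 0.015038 mol
mol H = 2 × 0.4063 g H₂O ÷ 18.015 g/mol = 0.045107 mol
mol N = 2 × 0.2106 g N₂ ÷ 28.014 g/mol = 0.015035 mol
mass O = 0.5570 − (0.18062 + 0.045468 + 0.21060) = 0.12031 g → mol O = 0.12031 ÷ 15.999 = 0.0075200 mol
Divide by the smallest (0.0075200 mol): C 2.000, H 5.998, N 1.999, O 1.000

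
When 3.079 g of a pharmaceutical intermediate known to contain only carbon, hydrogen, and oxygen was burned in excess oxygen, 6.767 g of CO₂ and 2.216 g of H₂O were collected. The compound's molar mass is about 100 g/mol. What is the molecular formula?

C5H8O2

mol C = 6.767 g CO₂ ÷ 44.009 g/mol = 0.15376 mol
mol H = 2 × 2.216 g H₂O ÷ 18.015 g/mol = 0.24602 mol
mass O = 3.079 − (1.8469 + 0.24799) = 0.98416 g → mol O = 0.98416 ÷ 15.999 = 0.061514 mol
Divide by the smallest (0.061514 mol): C 2.500, H 3.999, O 1.000
Multiplying each by 2 gives whole numbers: C 5.00, H 8.00, O 2.00
Empirical formula: C5H8O2
Empirical-formula mass = 100.12 g/mol; 100 ÷ 100.12 ≈ 1, so the molecular formula is C5H8O2.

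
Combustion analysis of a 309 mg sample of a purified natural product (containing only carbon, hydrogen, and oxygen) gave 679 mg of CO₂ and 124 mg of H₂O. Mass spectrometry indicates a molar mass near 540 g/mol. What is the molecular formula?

mol C = 0.679 g CO₂ ÷ 44.009 g/mol = 0.01543 mol
mol H = 2 × 0.124 g H₂O ÷ 18.015 g/mol = 0.01377 mol
mass O = 0.309 − (0.1853 + 0.01388) = 0.1098 g → mol O = 0.1098 ÷ 15.999 = 0.006864 mol
Divide by the smallest (0.006864 mol): C 2.248, H 2.006, O 1.000
Multiplying each by 4 gives whole numbers: C 8.99, H 8.02, O 4.00
Empirical formula: C9H8O4
Empirical-formula mass = 180.16 g/mol; 540 ÷ 180.16 ≈ 3, so the molecular formula is C27H24O12.

C27H24O12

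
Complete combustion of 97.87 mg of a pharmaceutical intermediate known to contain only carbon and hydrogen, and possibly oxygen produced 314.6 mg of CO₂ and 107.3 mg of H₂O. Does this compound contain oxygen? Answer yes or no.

mol C = 0.3146 g CO₂ ÷ 44.009 g/mol = 0.0071485 mol
mol H = 2 × 0.1073 g H₂O ÷ 18.015 g/mol = 0.011912 mol
C and H together account for 0.097869 g — essentially the entire 0.09787 g sample — so the compound contains no oxygen.

no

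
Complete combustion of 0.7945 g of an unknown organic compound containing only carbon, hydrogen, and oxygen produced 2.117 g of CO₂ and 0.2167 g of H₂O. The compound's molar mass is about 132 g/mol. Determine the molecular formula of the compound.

mol C = 2.117 g CO₂ ÷ 44.009 g/mol = 0.048104 mol
mol H = 2 × 0.2167 g H₂O ÷ 18.015 g/mol = 0.024058 mol
mass O = 0.7945 − (0.57777 + 0.024250) = 0.19248 g → mol O = 0.19248 ÷ 15.999 = 0.012030 mol
Divide by the smallest (0.012030 mol): C 3.999, H 2.000, O 1.000
Empirical formula: C4H2O
Empirical-formula mass = 66.06 g/mol; 132 ÷ 66.06 ≈ 2, so the molecular formula is C8H4O2.

C8H4O2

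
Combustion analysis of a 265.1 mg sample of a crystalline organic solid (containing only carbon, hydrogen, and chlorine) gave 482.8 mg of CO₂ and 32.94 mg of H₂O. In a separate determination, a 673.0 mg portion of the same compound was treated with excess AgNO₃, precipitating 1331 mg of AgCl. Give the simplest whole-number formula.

C3HCl

mol C = 0.4828 g CO₂ ÷ 44.009 g/mol = 0.010970 mol
mol H = 2 × 0.03294 g H₂O ÷ 18.015 g/mol = 0.0036570 mol
From the AgCl data: mol Cl per gram of compound = (1.331 ÷ 143.318) ÷ 0.6730 = 0.013799 mol/g, so in the 0.2651 g combustion sample mol Cl = 0.0036582 mol
Divide by the smallest (0.0036570 mol): C 3.000, H 1.000, Cl 1.000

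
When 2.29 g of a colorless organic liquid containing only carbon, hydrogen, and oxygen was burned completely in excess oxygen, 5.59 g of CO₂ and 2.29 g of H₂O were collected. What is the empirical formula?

mol C = 5.59 g CO₂ ÷ 44.009 g/mol = 0.1270 mol
mol H = 2 × 2.29 g H₂O ÷ 18.015 g/mol = 0.2542 mol
mass O = 2.29 − (1.526 + 0.2563) = 0.5081 g → mol O = 0.5081 ÷ 15.999 = 0.03176 mol
Divide by the smallest (0.03176 mol): C 4.000, H 8.005, O 1.000

C4H8O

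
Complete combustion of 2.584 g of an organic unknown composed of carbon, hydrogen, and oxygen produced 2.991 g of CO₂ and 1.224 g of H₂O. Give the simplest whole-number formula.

mol C = 2.991 g CO₂ ÷ 44.009 g/mol = 0.067963 mol
mol H = 2 × 1.224 g H₂O ÷ 18.015 g/mol = 0.13589 mol
mass O = 2.584 − (0.81631 + 0.13697) = 1.6307 g → mol O = 1.6307 ÷ 15.999 = 0.10193 mol
Divide by the smallest (0.067963 mol): C 1.000, H 1.999, O 1.500
Multiplying each by 2 gives whole numbers: C 2.00, H 4.00, O 3.00

C2H4O3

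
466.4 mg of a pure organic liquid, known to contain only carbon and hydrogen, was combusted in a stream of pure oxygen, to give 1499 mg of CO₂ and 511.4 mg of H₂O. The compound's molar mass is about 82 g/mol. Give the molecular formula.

C6H10

mol C = 1.499 g CO₂ ÷ 44.009 g/mol = 0.034061 mol
mol H = 2 × 0.5114 g H₂O ÷ 18.015 g/mol = 0.056775 mol
Divide by the smallest (0.034061 mol): C 1.000, H 1.667
Multiplying each by 3 gives whole numbers: C 3.00, H 5.00
Empirical formula: C3H5
Empirical-formula mass = 41.07 g/mol; 82 ÷ 41.07 ≈ 2, so the molecular formula is C6H10.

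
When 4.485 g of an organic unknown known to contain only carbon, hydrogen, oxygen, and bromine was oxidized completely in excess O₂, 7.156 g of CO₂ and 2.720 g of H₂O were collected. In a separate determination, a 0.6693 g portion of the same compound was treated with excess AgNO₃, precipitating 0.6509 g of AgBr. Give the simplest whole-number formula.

mol C = 7.156 g CO₂ ÷ 44.009 g/mol = 0.16260 mol
mol H = 2 × 2.720 g H₂O ÷ 18.015 g/mol = 0.30197 mol
From the AgBr data: mol Br per gram of compound = (0.6509 ÷ 187.772) ÷ 0.6693 = 0.0051792 mol/g, so in the 4.485 g combustion sample mol Br = 0.023229 mol
mass O = 4.485 − (1.9530 + 0.30439 + 1.8561) = 0.37152 g → mol O = 0.37152 ÷ 15.999 = 0.023222 mol
Divide by the smallest (0.023222 mol): C 7.002, H 13.004, Br 1.000, O 1.000

C7H13BrO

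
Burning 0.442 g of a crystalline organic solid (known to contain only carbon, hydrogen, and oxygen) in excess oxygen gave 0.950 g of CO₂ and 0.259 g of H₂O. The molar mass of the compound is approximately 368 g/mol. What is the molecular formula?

C18H24O8

mol C = 0.950 g CO₂ ÷ 44.009 g/mol = 0.02159 mol
mol H = 2 × 0.259 g H₂O ÷ 18.015 g/mol = 0.02875 mol
mass O = 0.442 − (0.2593 + 0.02898) = 0.1537 g → mol O = 0.1537 ÷ 15.999 = 0.009609 mol
Divide by the smallest (0.009609 mol): C 2.246, H 2.992, O 1.000
Multiplying each by 4 gives whole numbers: C 8.99, H 11.97, O 4.00
Empirical formula: C9H12O4
Empirical-formula mass = 184.19 g/mol; 368 ÷ 184.19 ≈ 2, so the molecular formula is C18H24O8.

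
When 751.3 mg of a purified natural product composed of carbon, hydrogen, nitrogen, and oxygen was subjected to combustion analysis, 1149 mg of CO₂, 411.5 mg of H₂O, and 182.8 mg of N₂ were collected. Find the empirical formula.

mol C = 1.149 g CO₂ ÷ 44.009 g/mol = 0.026108 mol
mol H = 2 × 0.4115 g H₂O ÷ 18.015 g/mol = 0.045684 mol
mol N = 2 × 0.1828 g N₂ ÷ 28.014 g/mol = 0.013051 mol
mass O = 0.7513 − (0.31359 + 0.046050 + 0.18280) = 0.20886 g → mol O = 0.20886 ÷ 15.999 = 0.013055 mol
Divide by the smallest (0.013051 mol): C 2.001, H 3.501, N 1.000, O 1.000
Multiplying each by 2 gives whole numbers: C 4.00, H 7.00, N 2.00, O 2.00

C4H7N2O2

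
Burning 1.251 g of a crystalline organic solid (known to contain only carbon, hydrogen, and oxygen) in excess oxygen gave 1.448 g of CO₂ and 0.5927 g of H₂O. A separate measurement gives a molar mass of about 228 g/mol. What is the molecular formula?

mol C = 1.448 g CO₂ ÷ 44.009 g/mol = 0.032902 mol
mol H = 2 × 0.5927 g H₂O ÷ 18.015 g/mol = 0.065801 mol
mass O = 1.251 − (0.39519 + 0.066327) = 0.78948 g → mol O = 0.78948 ÷ 15.999 = 0.049346 mol
Divide by the smallest (0.032902 mol): C 1.000, H 2.000, O 1.500
Multiplying each by 2 gives whole numbers: C 2.00, H 4.00, O 3.00
Empirical formula: C2H4O3
Empirical-formula mass = 76.05 g/mol; 228 ÷ 76.05 ≈ 3, so the molecular formula is C6H12O9.

C6H12O9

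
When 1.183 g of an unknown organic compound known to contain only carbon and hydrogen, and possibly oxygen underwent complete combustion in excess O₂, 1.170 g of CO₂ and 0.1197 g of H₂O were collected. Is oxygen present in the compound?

mol C = 1.170 g CO₂ ÷ 44.009 g/mol = 0.026585 mol
mol H = 2 × 0.1197 g H₂O ÷ 18.015 g/mol = 0.013289 mol
C and H account for only 0.33271 g of the 1.183 g sample; the remaining 0.85029 g must be oxygen.

yes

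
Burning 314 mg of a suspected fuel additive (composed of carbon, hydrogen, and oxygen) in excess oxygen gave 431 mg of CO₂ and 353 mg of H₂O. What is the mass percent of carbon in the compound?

37.5%

mol C = 0.431 g CO₂ ÷ 44.009 g/mol = 0.009793 mol
mol H = 2 × 0.353 g H₂O ÷ 18.015 g/mol = 0.03919 mol
mass O = 0.314 − (0.1176 + 0.03950) = 0.1569 g → mol O = 0.1569 ÷ 15.999 = 0.009805 mol
mass % C = 0.1176 g ÷ 0.314 g × 100%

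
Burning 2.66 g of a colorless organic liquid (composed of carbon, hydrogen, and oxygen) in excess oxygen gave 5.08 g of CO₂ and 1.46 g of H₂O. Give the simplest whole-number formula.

C5H7O3

mol C = 5.08 g CO₂ ÷ 44.009 g/mol = 0.1154 mol
mol H = 2 × 1.46 g H₂O ÷ 18.015 g/mol = 0.1621 mol
mass O = 2.66 − (1.386 + 0.1634) = 1.110 g → mol O = 1.110 ÷ 15.999 = 0.06939 mol
Divide by the smallest (0.06939 mol): C 1.664, H 2.336, O 1.000
Multiplying each by 3 gives whole numbers: C 4.99, H 7.01, O 3.00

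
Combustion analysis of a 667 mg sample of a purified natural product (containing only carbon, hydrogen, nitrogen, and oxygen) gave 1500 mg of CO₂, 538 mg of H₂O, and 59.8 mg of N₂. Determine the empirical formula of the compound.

C8H14NO2

mol C = 1.50 g CO₂ ÷ 44.009 g/mol = 0.03408 mol
mol H = 2 × 0.538 g H₂O ÷ 18.015 g/mol = 0.05973 mol
mol N = 2 × 0.0598 g N₂ ÷ 28.014 g/mol = 0.004269 mol
mass O = 0.667 − (0.4094 + 0.06021 + 0.05980) = 0.1376 g → mol O = 0.1376 ÷ 15.999 = 0.008601 mol
Divide by the smallest (0.004269 mol): C 7.984, H 13.990, N 1.000, O 2.015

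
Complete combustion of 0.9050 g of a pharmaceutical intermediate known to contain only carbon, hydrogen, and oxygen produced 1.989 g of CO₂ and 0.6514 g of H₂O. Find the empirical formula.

C5H8O2

mol C = 1.989 g CO₂ ÷ 44.009 g/mol = 0.045195 mol
mol H = 2 × 0.6514 g H₂O ÷ 18.015 g/mol = 0.072318 mol
mass O = 0.9050 − (0.54284 + 0.072896) = 0.28926 g → mol O = 0.28926 ÷ 15.999 = 0.018080 mol
Divide by the smallest (0.018080 mol): C 2.500, H 4.000, O 1.000
Multiplying each by 2 gives whole numbers: C 5.00, H 8.00, O 2.00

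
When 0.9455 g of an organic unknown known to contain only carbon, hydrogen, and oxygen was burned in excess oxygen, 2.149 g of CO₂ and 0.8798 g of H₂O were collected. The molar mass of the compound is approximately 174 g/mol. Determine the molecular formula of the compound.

mol C = 2.149 g CO₂ ÷ 44.009 g/mol = 0.048831 mol
mol H = 2 × 0.8798 g H₂O ÷ 18.015 g/mol = 0.097674 mol
mass O = 0.9455 − (0.58651 + 0.098456) = 0.26054 g → mol O = 0.26054 ÷ 15.999 = 0.016285 mol
Divide by the smallest (0.016285 mol): C 2.999, H 5.998, O 1.000
Empirical formula: C3H6O
Empirical-formula mass = 58.08 g/mol; 174 ÷ 58.08 ≈ 3, so the molecular formula is C9H18O3.

C9H18O3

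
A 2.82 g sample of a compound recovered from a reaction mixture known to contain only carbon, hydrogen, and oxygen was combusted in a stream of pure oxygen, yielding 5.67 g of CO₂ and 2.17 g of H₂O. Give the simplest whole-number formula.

mol C = 5.67 g CO₂ ÷ 44.009 g/mol = 0.1288 mol
mol H = 2 × 2.17 g H₂O ÷ 18.015 g/mol = 0.2409 mol
mass O = 2.82 − (1.547 + 0.2428) = 1.030 g → mol O = 1.030 ÷ 15.999 = 0.06436 mol
Divide by the smallest (0.06436 mol): C 2.002, H 3.743, O 1.000
Multiplying each by 4 gives whole numbers: C 8.01, H 14.97, O 4.00

C8H15O4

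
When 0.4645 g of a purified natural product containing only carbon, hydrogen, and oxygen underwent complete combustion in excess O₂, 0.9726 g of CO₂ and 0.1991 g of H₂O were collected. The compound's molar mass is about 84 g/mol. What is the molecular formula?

C4H4O2

mol C = 0.9726 g CO₂ ÷ 44.009 g/mol = 0.022100 mol
mol H = 2 × 0.1991 g H₂O ÷ 18.015 g/mol = 0.022104 mol
mass O = 0.4645 − (0.26544 + 0.022281) = 0.17678 g → mol O = 0.17678 ÷ 15.999 = 0.011049 mol
Divide by the smallest (0.011049 mol): C 2.000, H 2.000, O 1.000
Empirical formula: C2H2O
Empirical-formula mass = 42.04 g/mol; 84 ÷ 42.04 ≈ 2, so the molecular formula is C4H4O2.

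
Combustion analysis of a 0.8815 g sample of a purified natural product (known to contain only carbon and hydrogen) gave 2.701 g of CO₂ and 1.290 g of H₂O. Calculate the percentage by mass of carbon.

mol C = 2.701 g CO₂ ÷ 44.009 g/mol = 0.061374 mol
mol H = 2 × 1.290 g H₂O ÷ 18.015 g/mol = 0.14321 mol
mass % C = 0.73716 g ÷ 0.8815 g × 100%

83.63%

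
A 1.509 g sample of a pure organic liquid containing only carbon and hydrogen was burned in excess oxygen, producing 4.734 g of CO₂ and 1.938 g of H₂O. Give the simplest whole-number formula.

CH2

mol C = 4.734 g CO₂ ÷ 44.009 g/mol = 0.10757 mol
mol H = 2 × 1.938 g H₂O ÷ 18.015 g/mol = 0.21515 mol
Divide by the smallest (0.10757 mol): C 1.000, H 2.000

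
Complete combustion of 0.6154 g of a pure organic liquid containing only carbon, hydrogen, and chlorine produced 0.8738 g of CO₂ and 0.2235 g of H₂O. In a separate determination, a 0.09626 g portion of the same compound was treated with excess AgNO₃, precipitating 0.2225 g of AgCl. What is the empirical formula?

C4H5Cl2

mol C = 0.8738 g CO₂ ÷ 44.009 g/mol = 0.019855 mol
mol H = 2 × 0.2235 g H₂O ÷ 18.015 g/mol = 0.024813 mol
From the AgCl data: mol Cl per gram of compound = (0.2225 ÷ 143.318) ÷ 0.09626 = 0.016128 mol/g, so in the 0.6154 g combustion sample mol Cl = 0.0099252 mol
Divide by the smallest (0.0099252 mol): C 2.000, H 2.500, Cl 1.000
Multiplying each by 2 gives whole numbers: C 4.00, H 5.00, Cl 2.00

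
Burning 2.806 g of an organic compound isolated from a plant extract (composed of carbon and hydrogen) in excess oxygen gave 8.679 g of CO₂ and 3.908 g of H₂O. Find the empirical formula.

C5H11

mol C = 8.679 g CO₂ ÷ 44.009 g/mol = 0.19721 mol
mol H = 2 × 3.908 g H₂O ÷ 18.015 g/mol = 0.43386 mol
Divide by the smallest (0.19721 mol): C 1.000, H 2.200
Multiplying each by 5 gives whole numbers: C 5.00, H 11.00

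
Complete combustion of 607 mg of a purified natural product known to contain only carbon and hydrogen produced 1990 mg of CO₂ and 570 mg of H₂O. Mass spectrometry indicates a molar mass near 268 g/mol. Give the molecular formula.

C20H28

mol C = 1.99 g CO₂ ÷ 44.009 g/mol = 0.04522 mol
mol H = 2 × 0.570 g H₂O ÷ 18.015 g/mol = 0.06328 mol
Divide by the smallest (0.04522 mol): C 1.000, H 1.399
Multiplying each by 5 gives whole numbers: C 5.00, H 7.00
Empirical formula: C5H7
Empirical-formula mass = 67.11 g/mol; 268 ÷ 67.11 ≈ 4, so the molecular formula is C20H28.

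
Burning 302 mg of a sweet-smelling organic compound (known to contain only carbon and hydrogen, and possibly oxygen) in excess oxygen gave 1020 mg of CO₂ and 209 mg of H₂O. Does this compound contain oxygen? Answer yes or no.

no

mol C = 1.02 g CO₂ ÷ 44.009 g/mol = 0.02318 mol
mol H = 2 × 0.209 g H₂O ÷ 18.015 g/mol = 0.02320 mol
C and H together account for 0.3018 g — essentially the entire 0.302 g sample — so the compound contains no oxygen.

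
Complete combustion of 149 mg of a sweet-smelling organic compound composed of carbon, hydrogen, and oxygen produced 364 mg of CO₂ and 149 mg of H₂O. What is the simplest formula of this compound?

mol C = 0.364 g CO₂ ÷ 44.009 g/mol = 0.008271 mol
mol H = 2 × 0.149 g H₂O ÷ 18.015 g/mol = 0.01654 mol
mass O = 0.149 − (0.09934 + 0.01667) = 0.03298 g → mol O = 0.03298 ÷ 15.999 = 0.002062 mol
Divide by the smallest (0.002062 mol): C 4.012, H 8.024, O 1.000

C4H8O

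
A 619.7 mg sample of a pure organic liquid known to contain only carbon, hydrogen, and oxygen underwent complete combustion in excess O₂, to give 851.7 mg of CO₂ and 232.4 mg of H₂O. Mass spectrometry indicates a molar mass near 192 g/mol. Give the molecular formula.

C6H8O7

mol C = 0.8517 g CO₂ ÷ 44.009 g/mol = 0.019353 mol
mol H = 2 × 0.2324 g H₂O ÷ 18.015 g/mol = 0.025801 mol
mass O = 0.6197 − (0.23245 + 0.026007) = 0.36125 g → mol O = 0.36125 ÷ 15.999 = 0.022579 mol
Divide by the smallest (0.019353 mol): C 1.000, H 1.333, O 1.167
Multiplying each by 6 gives whole numbers: C 6.00, H 8.00, O 7.00
Empirical formula: C6H8O7
Empirical-formula mass = 192.12 g/mol; 192 ÷ 192.12 ≈ 1, so the molecular formula is C6H8O7.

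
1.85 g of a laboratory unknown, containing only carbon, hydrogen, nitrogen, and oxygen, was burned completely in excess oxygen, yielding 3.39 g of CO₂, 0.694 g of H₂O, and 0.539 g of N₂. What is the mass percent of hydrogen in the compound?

mol C = 3.39 g CO₂ ÷ 44.009 g/mol = 0.07703 mol
mol H = 2 × 0.694 g H₂O ÷ 18.015 g/mol = 0.07705 mol
mol N = 2 × 0.539 g N₂ ÷ 28.014 g/mol = 0.03848 mol
mass O = 1.85 − (0.9252 + 0.07766 + 0.5390) = 0.3081 g → mol O = 0.3081 ÷ 15.999 = 0.01926 mol
mass % H = 0.07766 g ÷ 1.85 g × 100%

4.2%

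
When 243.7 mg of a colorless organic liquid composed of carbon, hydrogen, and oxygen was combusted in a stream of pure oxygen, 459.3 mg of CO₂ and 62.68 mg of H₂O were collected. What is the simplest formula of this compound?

C3H2O2

mol C = 0.4593 g CO₂ ÷ 44.009 g/mol = 0.010437 mol
mol H = 2 × 0.06268 g H₂O ÷ 18.015 g/mol = 0.0069586 mol
mass O = 0.2437 − (0.12535 + 0.0070143) = 0.11133 g → mol O = 0.11133 ÷ 15.999 = 0.0069587 mol
Divide by the smallest (0.0069586 mol): C 1.500, H 1.000, O 1.000
Multiplying each by 2 gives whole numbers: C 3.00, H 2.00, O 2.00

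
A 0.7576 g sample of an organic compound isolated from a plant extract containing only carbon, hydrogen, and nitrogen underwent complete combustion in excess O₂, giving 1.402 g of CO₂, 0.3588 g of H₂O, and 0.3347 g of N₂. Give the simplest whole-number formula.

C4H5N3

mol C = 1.402 g CO₂ ÷ 44.009 g/mol = 0.031857 mol
mol H = 2 × 0.3588 g H₂O ÷ 18.015 g/mol = 0.039833 mol
mol N = 2 × 0.3347 g N₂ ÷ 28.014 g/mol = 0.023895 mol
Divide by the smallest (0.023895 mol): C 1.333, H 1.667, N 1.000
Multiplying each by 3 gives whole numbers: C 4.00, H 5.00, N 3.00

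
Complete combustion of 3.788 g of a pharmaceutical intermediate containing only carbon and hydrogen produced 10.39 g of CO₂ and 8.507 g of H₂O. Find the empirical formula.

mol C = 10.39 g CO₂ ÷ 44.009 g/mol = 0.23609 mol
mol H = 2 × 8.507 g H₂O ÷ 18.015 g/mol = 0.94444 mol
Divide by the smallest (0.23609 mol): C 1.000, H 4.000

CH4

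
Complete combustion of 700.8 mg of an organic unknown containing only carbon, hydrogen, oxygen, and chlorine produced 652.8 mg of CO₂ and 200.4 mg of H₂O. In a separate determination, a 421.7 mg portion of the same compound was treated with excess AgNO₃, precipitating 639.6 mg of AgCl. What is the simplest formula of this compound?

mol C = 0.6528 g CO₂ ÷ 44.009 g/mol = 0.014833 mol
mol H = 2 × 0.2004 g H₂O ÷ 18.015 g/mol = 0.022248 mol
From the AgCl data: mol Cl per gram of compound = (0.6396 ÷ 143.318) ÷ 0.4217 = 0.010583 mol/g, so in the 0.7008 g combustion sample mol Cl = 0.0074165 mol
mass O = 0.7008 − (0.17816 + 0.022426 + 0.26291) = 0.23730 g → mol O = 0.23730 ÷ 15.999 = 0.014832 mol
Divide by the smallest (0.0074165 mol): C 2.000, H 3.000, Cl 1.000, O 2.000

C2H3ClO2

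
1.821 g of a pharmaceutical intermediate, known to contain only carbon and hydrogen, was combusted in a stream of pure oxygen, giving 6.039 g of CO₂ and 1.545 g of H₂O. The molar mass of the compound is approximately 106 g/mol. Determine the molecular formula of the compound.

C8H10

mol C = 6.039 g CO₂ ÷ 44.009 g/mol = 0.13722 mol
mol H = 2 × 1.545 g H₂O ÷ 18.015 g/mol = 0.17152 mol
Divide by the smallest (0.13722 mol): C 1.000, H 1.250
Multiplying each by 4 gives whole numbers: C 4.00, H 5.00
Empirical formula: C4H5
Empirical-formula mass = 53.08 g/mol; 106 ÷ 53.08 ≈ 2, so the molecular formula is C8H10.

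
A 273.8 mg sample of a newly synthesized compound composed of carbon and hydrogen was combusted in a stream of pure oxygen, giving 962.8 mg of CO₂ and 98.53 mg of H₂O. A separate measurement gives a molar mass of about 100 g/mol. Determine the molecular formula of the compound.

C8H4

mol C = 0.9628 g CO₂ ÷ 44.009 g/mol = 0.021877 mol
mol H = 2 × 0.09853 g H₂O ÷ 18.015 g/mol = 0.010939 mol
Divide by the smallest (0.010939 mol): C 2.000, H 1.000
Empirical formula: C2H
Empirical-formula mass = 25.03 g/mol; 100 ÷ 25.03 ≈ 4, so the molecular formula is C8H4.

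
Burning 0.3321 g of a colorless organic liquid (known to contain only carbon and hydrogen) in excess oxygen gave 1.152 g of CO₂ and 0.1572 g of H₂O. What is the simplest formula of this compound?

mol C = 1.152 g CO₂ ÷ 44.009 g/mol = 0.026176 mol
mol H = 2 × 0.1572 g H₂O ÷ 18.015 g/mol = 0.017452 mol
Divide by the smallest (0.017452 mol): C 1.500, H 1.000
Multiplying each by 2 gives whole numbers: C 3.00, H 2.00

C3H2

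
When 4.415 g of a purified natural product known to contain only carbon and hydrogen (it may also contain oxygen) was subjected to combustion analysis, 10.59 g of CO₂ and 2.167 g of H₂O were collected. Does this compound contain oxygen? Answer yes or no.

yes

mol C = 10.59 g CO₂ ÷ 44.009 g/mol = 0.24063 mol
mol H = 2 × 2.167 g H₂O ÷ 18.015 g/mol = 0.24058 mol
C and H account for only 3.1327 g of the 4.415 g sample; the remaining 1.2823 g must be oxygen.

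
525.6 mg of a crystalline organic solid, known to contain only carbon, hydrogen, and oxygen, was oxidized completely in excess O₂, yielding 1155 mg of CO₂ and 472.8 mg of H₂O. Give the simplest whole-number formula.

mol C = 1.155 g CO₂ ÷ 44.009 g/mol = 0.026245 mol
mol H = 2 × 0.4728 g H₂O ÷ 18.015 g/mol = 0.052490 mol
mass O = 0.5256 − (0.31522 + 0.052910) = 0.15747 g → mol O = 0.15747 ÷ 15.999 = 0.0098423 mol
Divide by the smallest (0.0098423 mol): C 2.667, H 5.333, O 1.000
Multiplying each by 3 gives whole numbers: C 8.00, H 16.00, O 3.00

C8H16O3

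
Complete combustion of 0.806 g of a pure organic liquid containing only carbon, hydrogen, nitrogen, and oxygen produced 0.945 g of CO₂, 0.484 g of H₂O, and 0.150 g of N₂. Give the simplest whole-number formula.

C2H5NO2

mol C = 0.945 g CO₂ ÷ 44.009 g/mol = 0.02147 mol
mol H = 2 × 0.484 g H₂O ÷ 18.015 g/mol = 0.05373 mol
mol N = 2 × 0.150 g N₂ ÷ 28.014 g/mol = 0.01071 mol
mass O = 0.806 − (0.2579 + 0.05416 + 0.1500) = 0.3439 g → mol O = 0.3439 ÷ 15.999 = 0.02150 mol
Divide by the smallest (0.01071 mol): C 2.005, H 5.018, N 1.000, O 2.007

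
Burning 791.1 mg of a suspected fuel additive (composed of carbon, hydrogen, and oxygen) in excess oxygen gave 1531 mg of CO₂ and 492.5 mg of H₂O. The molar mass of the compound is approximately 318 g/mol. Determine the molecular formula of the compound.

C14H22O8

mol C = 1.531 g CO₂ ÷ 44.009 g/mol = 0.034788 mol
mol H = 2 × 0.4925 g H₂O ÷ 18.015 g/mol = 0.054677 mol
mass O = 0.7911 − (0.41784 + 0.055114) = 0.31814 g → mol O = 0.31814 ÷ 15.999 = 0.019885 mol
Divide by the smallest (0.019885 mol): C 1.749, H 2.750, O 1.000
Multiplying each by 4 gives whole numbers: C 7.00, H 11.00, O 4.00
Empirical formula: C7H11O4
Empirical-formula mass = 159.16 g/mol; 318 ÷ 159.16 ≈ 2, so the molecular formula is C14H22O8.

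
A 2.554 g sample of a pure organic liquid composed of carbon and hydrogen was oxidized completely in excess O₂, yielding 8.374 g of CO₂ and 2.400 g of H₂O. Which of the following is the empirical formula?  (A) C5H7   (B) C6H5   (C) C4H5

mol C = 8.374 g CO₂ ÷ 44.009 g/mol = 0.19028 mol
mol H = 2 × 2.400 g H₂O ÷ 18.015 g/mol = 0.26644 mol
Divide by the smallest (0.19028 mol): C 1.000, H 1.400
Multiplying each by 5 gives whole numbers: C 5.00, H 7.00

(A) C5H7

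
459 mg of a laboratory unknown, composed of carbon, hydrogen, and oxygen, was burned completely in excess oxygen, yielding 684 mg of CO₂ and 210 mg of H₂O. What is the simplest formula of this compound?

mol C = 0.684 g CO₂ ÷ 44.009 g/mol = 0.01554 mol
mol H = 2 × 0.210 g H₂O ÷ 18.015 g/mol = 0.02331 mol
mass O = 0.459 − (0.1867 + 0.02350) = 0.2488 g → mol O = 0.2488 ÷ 15.999 = 0.01555 mol
Divide by the smallest (0.01554 mol): C 1.000, H 1.500, O 1.001
Multiplying each by 2 gives whole numbers: C 2.00, H 3.00, O 2.00

C2H3O2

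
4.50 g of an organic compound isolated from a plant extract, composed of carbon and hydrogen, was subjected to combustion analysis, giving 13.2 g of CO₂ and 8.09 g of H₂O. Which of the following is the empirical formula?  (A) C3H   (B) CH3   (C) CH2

mol C = 13.2 g CO₂ ÷ 44.009 g/mol = 0.2999 mol
mol H = 2 × 8.09 g H₂O ÷ 18.015 g/mol = 0.8981 mol
Divide by the smallest (0.2999 mol): C 1.000, H 2.994

(B) CH3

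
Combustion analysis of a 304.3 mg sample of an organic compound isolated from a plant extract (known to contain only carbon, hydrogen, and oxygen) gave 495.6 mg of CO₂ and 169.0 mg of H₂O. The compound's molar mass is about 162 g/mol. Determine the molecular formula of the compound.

mol C = 0.4956 g CO₂ ÷ 44.009 g/mol = 0.011261 mol
mol H = 2 × 0.1690 g H₂O ÷ 18.015 g/mol = 0.018762 mol
mass O = 0.3043 − (0.13526 + 0.018912) = 0.15013 g → mol O = 0.15013 ÷ 15.999 = 0.0093836 mol
Divide by the smallest (0.0093836 mol): C 1.200, H 1.999, O 1.000
Multiplying each by 5 gives whole numbers: C 6.00, H 10.00, O 5.00
Empirical formula: C6H10O5
Empirical-formula mass = 162.14 g/mol; 162 ÷ 162.14 ≈ 1, so the molecular formula is C6H10O5.

C6H10O5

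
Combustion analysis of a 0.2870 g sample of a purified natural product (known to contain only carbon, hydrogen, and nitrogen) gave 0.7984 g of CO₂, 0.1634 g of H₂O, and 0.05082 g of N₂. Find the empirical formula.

C5H5N

mol C = 0.7984 g CO₂ ÷ 44.009 g/mol = 0.018142 mol
mol H = 2 × 0.1634 g H₂O ÷ 18.015 g/mol = 0.018140 mol
mol N = 2 × 0.05082 g N₂ ÷ 28.014 g/mol = 0.0036282 mol
Divide by the smallest (0.0036282 mol): C 5.000, H 5.000, N 1.000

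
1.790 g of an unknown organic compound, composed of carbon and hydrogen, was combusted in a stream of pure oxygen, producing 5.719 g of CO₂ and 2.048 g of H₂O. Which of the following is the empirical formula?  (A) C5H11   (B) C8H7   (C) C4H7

(C) C4H7

mol C = 5.719 g CO₂ ÷ 44.009 g/mol = 0.12995 mol
mol H = 2 × 2.048 g H₂O ÷ 18.015 g/mol = 0.22737 mol
Divide by the smallest (0.12995 mol): C 1.000, H 1.750
Multiplying each by 4 gives whole numbers: C 4.00, H 7.00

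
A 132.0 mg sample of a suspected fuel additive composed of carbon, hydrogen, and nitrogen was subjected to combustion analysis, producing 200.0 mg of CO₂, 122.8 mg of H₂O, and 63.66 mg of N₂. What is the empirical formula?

mol C = 0.2000 g CO₂ ÷ 44.009 g/mol = 0.0045445 mol
mol H = 2 × 0.1228 g H₂O ÷ 18.015 g/mol = 0.013633 mol
mol N = 2 × 0.06366 g N₂ ÷ 28.014 g/mol = 0.0045449 mol
Divide by the smallest (0.0045445 mol): C 1.000, H 3.000, N 1.000

CH3N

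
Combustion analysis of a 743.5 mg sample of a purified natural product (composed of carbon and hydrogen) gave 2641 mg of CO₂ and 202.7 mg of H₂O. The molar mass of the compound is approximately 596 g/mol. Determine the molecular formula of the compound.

mol C = 2.641 g CO₂ ÷ 44.009 g/mol = 0.060010 mol
mol H = 2 × 0.2027 g H₂O ÷ 18.015 g/mol = 0.022503 mol
Divide by the smallest (0.022503 mol): C 2.667, H 1.000
Multiplying each by 3 gives whole numbers: C 8.00, H 3.00
Empirical formula: C8H3
Empirical-formula mass = 99.11 g/mol; 596 ÷ 99.11 ≈ 6, so the molecular formula is C48H18.

C48H18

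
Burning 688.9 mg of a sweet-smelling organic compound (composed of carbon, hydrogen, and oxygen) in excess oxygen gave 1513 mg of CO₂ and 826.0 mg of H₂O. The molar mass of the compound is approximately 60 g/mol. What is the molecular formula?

C3H8O

mol C = 1.513 g CO₂ ÷ 44.009 g/mol = 0.034379 mol
mol H = 2 × 0.8260 g H₂O ÷ 18.015 g/mol = 0.091701 mol
mass O = 0.6889 − (0.41293 + 0.092435) = 0.18353 g → mol O = 0.18353 ÷ 15.999 = 0.011472 mol
Divide by the smallest (0.011472 mol): C 2.997, H 7.994, O 1.000
Empirical formula: C3H8O
Empirical-formula mass = 60.10 g/mol; 60 ÷ 60.10 ≈ 1, so the molecular formula is C3H8O.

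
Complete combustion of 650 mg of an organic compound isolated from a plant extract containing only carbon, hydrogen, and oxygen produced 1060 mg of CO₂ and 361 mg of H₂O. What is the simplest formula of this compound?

C6H10O5

mol C = 1.06 g CO₂ ÷ 44.009 g/mol = 0.02409 mol
mol H = 2 × 0.361 g H₂O ÷ 18.015 g/mol = 0.04008 mol
mass O = 0.650 − (0.2893 + 0.04040) = 0.3203 g → mol O = 0.3203 ÷ 15.999 = 0.02002 mol
Divide by the smallest (0.02002 mol): C 1.203, H 2.002, O 1.000
Multiplying each by 5 gives whole numbers: C 6.02, H 10.01, O 5.00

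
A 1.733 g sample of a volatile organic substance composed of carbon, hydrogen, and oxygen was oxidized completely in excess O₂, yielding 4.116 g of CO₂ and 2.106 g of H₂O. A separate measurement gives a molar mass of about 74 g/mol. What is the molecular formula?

C4H10O

mol C = 4.116 g CO₂ ÷ 44.009 g/mol = 0.093526 mol
mol H = 2 × 2.106 g H₂O ÷ 18.015 g/mol = 0.23381 mol
mass O = 1.733 − (1.1233 + 0.23568) = 0.37398 g → mol O = 0.37398 ÷ 15.999 = 0.023375 mol
Divide by the smallest (0.023375 mol): C 4.001, H 10.002, O 1.000
Empirical formula: C4H10O
Empirical-formula mass = 74.12 g/mol; 74 ÷ 74.12 ≈ 1, so the molecular formula is C4H10O.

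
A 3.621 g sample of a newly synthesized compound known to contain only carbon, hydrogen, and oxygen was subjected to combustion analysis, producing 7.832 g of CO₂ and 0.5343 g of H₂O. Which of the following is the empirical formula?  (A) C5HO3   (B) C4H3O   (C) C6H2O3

mol C = 7.832 g CO₂ ÷ 44.009 g/mol = 0.17796 mol
mol H = 2 × 0.5343 g H₂O ÷ 18.015 g/mol = 0.059317 mol
mass O = 3.621 − (2.1375 + 0.059792) = 1.4237 g → mol O = 1.4237 ÷ 15.999 = 0.088986 mol
Divide by the smallest (0.059317 mol): C 3.000, H 1.000, O 1.500
Multiplying each by 2 gives whole numbers: C 6.00, H 2.00, O 3.00

(C) C6H2O3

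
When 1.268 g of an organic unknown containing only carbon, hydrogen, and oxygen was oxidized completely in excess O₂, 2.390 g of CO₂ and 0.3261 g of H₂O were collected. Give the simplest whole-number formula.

C3H2O2

mol C = 2.390 g CO₂ ÷ 44.009 g/mol = 0.054307 mol
mol H = 2 × 0.3261 g H₂O ÷ 18.015 g/mol = 0.036203 mol
mass O = 1.268 − (0.65228 + 0.036493) = 0.57922 g → mol O = 0.57922 ÷ 15.999 = 0.036204 mol
Divide by the smallest (0.036203 mol): C 1.500, H 1.000, O 1.000
Multiplying each by 2 gives whole numbers: C 3.00, H 2.00, O 2.00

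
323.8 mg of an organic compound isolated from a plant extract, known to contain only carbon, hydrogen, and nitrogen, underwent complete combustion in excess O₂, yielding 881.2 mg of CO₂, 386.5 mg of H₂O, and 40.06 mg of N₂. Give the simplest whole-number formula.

mol C = 0.8812 g CO₂ ÷ 44.009 g/mol = 0.020023 mol
mol H = 2 × 0.3865 g H₂O ÷ 18.015 g/mol = 0.042909 mol
mol N = 2 × 0.04006 g N₂ ÷ 28.014 g/mol = 0.0028600 mol
Divide by the smallest (0.0028600 mol): C 7.001, H 15.003, N 1.000

C7H15N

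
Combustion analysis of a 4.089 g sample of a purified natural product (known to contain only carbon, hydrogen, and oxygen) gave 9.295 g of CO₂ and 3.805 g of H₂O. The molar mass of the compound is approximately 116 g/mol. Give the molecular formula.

mol C = 9.295 g CO₂ ÷ 44.009 g/mol = 0.21121 mol
mol H = 2 × 3.805 g H₂O ÷ 18.015 g/mol = 0.42243 mol
mass O = 4.089 − (2.5368 + 0.42581) = 1.1264 g → mol O = 1.1264 ÷ 15.999 = 0.070404 mol
Divide by the smallest (0.070404 mol): C 3.000, H 6.000, O 1.000
Empirical formula: C3H6O
Empirical-formula mass = 58.08 g/mol; 116 ÷ 58.08 ≈ 2, so the molecular formula is C6H12O2.

C6H12O2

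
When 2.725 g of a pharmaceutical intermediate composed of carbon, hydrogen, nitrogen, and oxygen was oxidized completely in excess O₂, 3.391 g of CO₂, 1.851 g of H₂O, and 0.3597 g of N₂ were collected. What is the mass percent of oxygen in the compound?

mol C = 3.391 g CO₂ ÷ 44.009 g/mol = 0.077052 mol
mol H = 2 × 1.851 g H₂O ÷ 18.015 g/mol = 0.20550 mol
mol N = 2 × 0.3597 g N₂ ÷ 28.014 g/mol = 0.025680 mol
mass O = 2.725 − (0.92548 + 0.20714 + 0.35970) = 1.2327 g → mol O = 1.2327 ÷ 15.999 = 0.077048 mol
mass % O = 1.2327 g ÷ 2.725 g × 100%

45.24%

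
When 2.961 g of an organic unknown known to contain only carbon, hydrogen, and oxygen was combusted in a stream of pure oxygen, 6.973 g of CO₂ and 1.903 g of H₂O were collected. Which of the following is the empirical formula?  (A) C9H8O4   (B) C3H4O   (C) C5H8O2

(B) C3H4O

mol C = 6.973 g CO₂ ÷ 44.009 g/mol = 0.15844 mol
mol H = 2 × 1.903 g H₂O ÷ 18.015 g/mol = 0.21127 mol
mass O = 2.961 − (1.9031 + 0.21296) = 0.84496 g → mol O = 0.84496 ÷ 15.999 = 0.052813 mol
Divide by the smallest (0.052813 mol): C 3.000, H 4.000, O 1.000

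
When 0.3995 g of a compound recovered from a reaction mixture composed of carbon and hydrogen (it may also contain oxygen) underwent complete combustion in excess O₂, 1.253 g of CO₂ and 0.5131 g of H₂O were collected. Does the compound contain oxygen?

no

mol C = 1.253 g CO₂ ÷ 44.009 g/mol = 0.028471 mol
mol H = 2 × 0.5131 g H₂O ÷ 18.015 g/mol = 0.056964 mol
C and H together account for 0.39939 g — essentially the entire 0.3995 g sample — so the compound contains no oxygen.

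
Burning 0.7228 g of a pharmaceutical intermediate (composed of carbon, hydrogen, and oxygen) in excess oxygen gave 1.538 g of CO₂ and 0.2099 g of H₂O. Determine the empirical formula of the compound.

C6H4O3

mol C = 1.538 g CO₂ ÷ 44.009 g/mol = 0.034947 mol
mol H = 2 × 0.2099 g H₂O ÷ 18.015 g/mol = 0.023303 mol
mass O = 0.7228 − (0.41975 + 0.023489) = 0.27956 g → mol O = 0.27956 ÷ 15.999 = 0.017473 mol
Divide by the smallest (0.017473 mol): C 2.000, H 1.334, O 1.000
Multiplying each by 3 gives whole numbers: C 6.00, H 4.00, O 3.00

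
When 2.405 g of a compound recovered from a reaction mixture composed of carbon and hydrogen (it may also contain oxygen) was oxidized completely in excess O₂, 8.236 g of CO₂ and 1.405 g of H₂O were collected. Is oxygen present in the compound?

mol C = 8.236 g CO₂ ÷ 44.009 g/mol = 0.18714 mol
mol H = 2 × 1.405 g H₂O ÷ 18.015 g/mol = 0.15598 mol
C and H together account for 2.4050 g — essentially the entire 2.405 g sample — so the compound contains no oxygen.

no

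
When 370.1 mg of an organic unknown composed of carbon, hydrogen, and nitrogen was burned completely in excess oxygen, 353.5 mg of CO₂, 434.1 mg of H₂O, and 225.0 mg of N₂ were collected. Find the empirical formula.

CH6N2

mol C = 0.3535 g CO₂ ÷ 44.009 g/mol = 0.0080324 mol
mol H = 2 × 0.4341 g H₂O ÷ 18.015 g/mol = 0.048193 mol
mol N = 2 × 0.2250 g N₂ ÷ 28.014 g/mol = 0.016063 mol
Divide by the smallest (0.0080324 mol): C 1.000, H 6.000, N 2.000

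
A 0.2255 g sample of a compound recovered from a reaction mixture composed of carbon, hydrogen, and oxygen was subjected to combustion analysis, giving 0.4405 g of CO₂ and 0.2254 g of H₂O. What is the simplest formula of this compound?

C2H5O

mol C = 0.4405 g CO₂ ÷ 44.009 g/mol = 0.010009 mol
mol H = 2 × 0.2254 g H₂O ÷ 18.015 g/mol = 0.025024 mol
mass O = 0.2255 − (0.12022 + 0.025224) = 0.080054 g → mol O = 0.080054 ÷ 15.999 = 0.0050037 mol
Divide by the smallest (0.0050037 mol): C 2.000, H 5.001, O 1.000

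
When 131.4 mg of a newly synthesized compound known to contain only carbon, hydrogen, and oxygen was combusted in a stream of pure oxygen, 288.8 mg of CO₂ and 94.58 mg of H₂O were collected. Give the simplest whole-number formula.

C5H8O2

mol C = 0.2888 g CO₂ ÷ 44.009 g/mol = 0.0065623 mol
mol H = 2 × 0.09458 g H₂O ÷ 18.015 g/mol = 0.010500 mol
mass O = 0.1314 − (0.078820 + 0.010584) = 0.041996 g → mol O = 0.041996 ÷ 15.999 = 0.0026249 mol
Divide by the smallest (0.0026249 mol): C 2.500, H 4.000, O 1.000
Multiplying each by 2 gives whole numbers: C 5.00, H 8.00, O 2.00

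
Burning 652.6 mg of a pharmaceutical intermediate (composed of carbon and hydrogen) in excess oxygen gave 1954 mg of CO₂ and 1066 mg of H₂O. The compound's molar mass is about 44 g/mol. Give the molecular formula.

mol C = 1.954 g CO₂ ÷ 44.009 g/mol = 0.044400 mol
mol H = 2 × 1.066 g H₂O ÷ 18.015 g/mol = 0.11835 mol
Divide by the smallest (0.044400 mol): C 1.000, H 2.665
Multiplying each by 3 gives whole numbers: C 3.00, H 8.00
Empirical formula: C3H8
Empirical-formula mass = 44.10 g/mol; 44 ÷ 44.10 ≈ 1, so the molecular formula is C3H8.

C3H8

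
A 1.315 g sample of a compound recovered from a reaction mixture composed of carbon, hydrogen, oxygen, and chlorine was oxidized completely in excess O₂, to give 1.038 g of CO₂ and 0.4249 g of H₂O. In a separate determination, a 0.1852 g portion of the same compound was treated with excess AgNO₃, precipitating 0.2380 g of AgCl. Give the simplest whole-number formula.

C2H4ClO3

mol C = 1.038 g CO₂ ÷ 44.009 g/mol = 0.023586 mol
mol H = 2 × 0.4249 g H₂O ÷ 18.015 g/mol = 0.047172 mol
From the AgCl data: mol Cl per gram of compound = (0.2380 ÷ 143.318) ÷ 0.1852 = 0.0089668 mol/g, so in the 1.315 g combustion sample mol Cl = 0.011791 mol
mass O = 1.315 − (0.28329 + 0.047549 + 0.41800) = 0.56616 g → mol O = 0.56616 ÷ 15.999 = 0.035387 mol
Divide by the smallest (0.011791 mol): C 2.000, H 4.001, Cl 1.000, O 3.001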